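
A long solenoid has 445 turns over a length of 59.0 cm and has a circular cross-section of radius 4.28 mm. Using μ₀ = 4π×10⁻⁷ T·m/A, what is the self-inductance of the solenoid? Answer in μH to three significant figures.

A = πr² = π(4.280×10^-3 m)² = 5.7549×10^-5 m².
For a long solenoid, L = μ₀N²A/ℓ.
L = (4π×10⁻⁷)(445)²(5.7549×10^-5)/(0.59 m) = 2.427×10^-5 H.

L ≈ 24.3 μH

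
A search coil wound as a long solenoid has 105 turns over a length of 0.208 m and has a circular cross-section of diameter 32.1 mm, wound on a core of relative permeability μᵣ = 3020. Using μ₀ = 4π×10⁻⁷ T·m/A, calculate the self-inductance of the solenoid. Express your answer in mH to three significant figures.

L ≈ 163 mH

A = π(d/2)² = π(1.605×10^-2 m)² = 8.093×10^-4 m².
For a long solenoid, L = μ₀μᵣN²A/ℓ.
L = (4π×10⁻⁷)(3020)(105)²(8.093×10^-4)/(0.208 m) = 0.1628 H.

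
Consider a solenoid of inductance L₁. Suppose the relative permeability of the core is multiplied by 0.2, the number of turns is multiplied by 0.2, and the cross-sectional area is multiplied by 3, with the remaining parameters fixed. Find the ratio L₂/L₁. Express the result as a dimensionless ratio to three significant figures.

For a solenoid, L ∝ μᵣN²A/ℓ.
L₂/L₁ = (0.2) × (0.2)^2 × (3) = 0.0240.

L₂/L₁ = 0.0240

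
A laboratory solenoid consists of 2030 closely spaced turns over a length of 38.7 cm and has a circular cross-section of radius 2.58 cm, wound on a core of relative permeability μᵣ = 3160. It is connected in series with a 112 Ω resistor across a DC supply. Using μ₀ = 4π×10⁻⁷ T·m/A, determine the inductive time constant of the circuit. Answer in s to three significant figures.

τ ≈ 0.789 s

A = πr² = π(2.580×10^-2 m)² = 2.091×10^-3 m².
L = μ₀μᵣN²A/ℓ = (4π×10⁻⁷)(3160)(2030)²(2.091×10^-3)/(0.387) = 88.42 H.
τ = L/R = (88.42)/(112) = 0.78949 s.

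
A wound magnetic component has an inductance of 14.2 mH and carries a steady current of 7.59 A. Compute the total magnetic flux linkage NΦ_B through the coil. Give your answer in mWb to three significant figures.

NΦ_B ≈ 108 mWb

From L = NΦ_B/I, the flux linkage is NΦ_B = LI.
NΦ_B = (1.420×10^-2 H)(7.59 A) = 0.1078 Wb.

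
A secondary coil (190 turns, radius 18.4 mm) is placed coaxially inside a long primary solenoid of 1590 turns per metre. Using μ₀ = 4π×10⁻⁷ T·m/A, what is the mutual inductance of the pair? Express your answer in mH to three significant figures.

The outer solenoid produces a uniform field B₁ = μ₀n₁I₁ across the inner coil,
so the flux linkage is N₂Φ = N₂B₁A₂ = μ₀n₁N₂A₂·I₁, giving M = μ₀n₁N₂A₂.
A₂ = πr² = π(1.840×10^-2 m)² = 1.064×10^-3 m².
M = (4π×10⁻⁷)(1590)(190)(1.064×10^-3) = 4.038×10^-4 H.

M ≈ 0.404 mH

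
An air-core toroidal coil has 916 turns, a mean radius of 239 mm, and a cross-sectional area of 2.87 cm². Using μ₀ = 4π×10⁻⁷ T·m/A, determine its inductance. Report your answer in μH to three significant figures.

For a thin toroid, L = μ₀N²A/(2πR).
L = (4π×10⁻⁷)(916)²(2.870×10^-4) / (2π×0.239 m) = 2.015×10^-4 H.

L ≈ 202 μH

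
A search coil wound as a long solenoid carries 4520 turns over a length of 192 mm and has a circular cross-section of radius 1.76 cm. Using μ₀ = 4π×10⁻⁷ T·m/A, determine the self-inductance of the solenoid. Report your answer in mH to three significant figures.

L ≈ 130 mH

A = πr² = π(1.760×10^-2 m)² = 9.731×10^-4 m².
For a long solenoid, L = μ₀N²A/ℓ.
L = (4π×10⁻⁷)(4520)²(9.731×10^-4)/(0.192 m) = 0.1301 H.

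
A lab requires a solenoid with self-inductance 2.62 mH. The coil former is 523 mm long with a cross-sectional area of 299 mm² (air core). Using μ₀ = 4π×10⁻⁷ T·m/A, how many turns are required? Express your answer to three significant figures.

A = 299 mm² = 2.990×10^-4 m².
From L = μ₀N²A/ℓ, N = √(Lℓ / (μ₀A)).
N = √[(2.620×10^-3)(0.523) / ((4π×10⁻⁷)×2.990×10^-4)] = √(3.647×10^6) ≈ 1909.7.

N ≈ 1910 turns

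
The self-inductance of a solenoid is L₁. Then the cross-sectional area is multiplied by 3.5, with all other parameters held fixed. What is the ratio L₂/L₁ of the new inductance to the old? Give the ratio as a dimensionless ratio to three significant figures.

For a solenoid, L ∝ μᵣN²A/ℓ.
L₂/L₁ = (3.5) = 3.50.

L₂/L₁ = 3.50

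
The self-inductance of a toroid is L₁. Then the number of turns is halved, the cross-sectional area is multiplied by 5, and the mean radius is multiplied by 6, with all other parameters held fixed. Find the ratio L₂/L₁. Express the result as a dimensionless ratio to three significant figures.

For a toroid, L ∝ μᵣN²A/R.
L₂/L₁ = (0.5)^2 × (5) × (6)^-1 = 0.208.

L₂/L₁ = 0.208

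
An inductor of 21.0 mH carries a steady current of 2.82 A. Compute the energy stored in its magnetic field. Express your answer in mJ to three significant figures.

Stored magnetic energy: U = ½LI².
U = ½(2.100×10^-2 H)(2.82 A)² = 8.350×10^-2 J.

U ≈ 83.5 mJ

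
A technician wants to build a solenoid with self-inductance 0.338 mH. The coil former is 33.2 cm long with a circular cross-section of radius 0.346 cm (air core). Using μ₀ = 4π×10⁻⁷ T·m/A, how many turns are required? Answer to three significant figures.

A = πr² = π(3.460×10^-3 m)² = 3.761×10^-5 m².
From L = μ₀N²A/ℓ, N = √(Lℓ / (μ₀A)).
N = √[(3.380×10^-4)(0.332) / ((4π×10⁻⁷)×3.761×10^-5)] = √(2.374×10^6) ≈ 1540.9.

N ≈ 1540 turns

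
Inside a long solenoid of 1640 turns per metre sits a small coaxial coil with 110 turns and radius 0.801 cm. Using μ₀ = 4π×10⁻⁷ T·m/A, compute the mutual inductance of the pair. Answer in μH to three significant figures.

The outer solenoid produces a uniform field B₁ = μ₀n₁I₁ across the inner coil,
so the flux linkage is N₂Φ = N₂B₁A₂ = μ₀n₁N₂A₂·I₁, giving M = μ₀n₁N₂A₂.
A₂ = πr² = π(8.010×10^-3 m)² = 2.016×10^-4 m².
M = (4π×10⁻⁷)(1640)(110)(2.016×10^-4) = 4.569×10^-5 H.

M ≈ 45.7 μH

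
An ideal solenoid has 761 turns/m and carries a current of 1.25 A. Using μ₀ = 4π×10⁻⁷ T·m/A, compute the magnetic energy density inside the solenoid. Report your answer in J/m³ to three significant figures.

B = μ₀nI = (4π×10⁻⁷)(761)(1.25) = 1.195×10^-3 T.
u = B²/(2μ₀) = (1.195×10^-3)²/(2×4π×10⁻⁷) = 0.5686 J/m³.

u ≈ 0.569 J/m³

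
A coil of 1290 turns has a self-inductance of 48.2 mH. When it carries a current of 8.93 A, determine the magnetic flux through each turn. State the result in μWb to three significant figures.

From L = NΦ_B/I, the flux per turn is Φ_B = LI/N.
Φ_B = (4.820×10^-2 H)(8.93 A)/1290 = 3.337×10^-4 Wb.

Φ_B ≈ 334 μWb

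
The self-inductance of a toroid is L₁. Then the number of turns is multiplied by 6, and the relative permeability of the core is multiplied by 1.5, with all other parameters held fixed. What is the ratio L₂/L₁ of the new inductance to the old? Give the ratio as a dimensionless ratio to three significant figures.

For a toroid, L ∝ μᵣN²A/R.
L₂/L₁ = (6)^2 × (1.5) = 54.0.

L₂/L₁ = 54.0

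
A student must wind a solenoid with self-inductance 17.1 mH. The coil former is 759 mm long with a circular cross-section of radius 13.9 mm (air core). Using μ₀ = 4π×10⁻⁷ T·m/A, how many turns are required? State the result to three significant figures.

A = πr² = π(1.390×10^-2 m)² = 6.070×10^-4 m².
From L = μ₀N²A/ℓ, N = √(Lℓ / (μ₀A)).
N = √[(1.710×10^-2)(0.759) / ((4π×10⁻⁷)×6.070×10^-4)] = √(1.702×10^7) ≈ 4125.0.

N ≈ 4130 turns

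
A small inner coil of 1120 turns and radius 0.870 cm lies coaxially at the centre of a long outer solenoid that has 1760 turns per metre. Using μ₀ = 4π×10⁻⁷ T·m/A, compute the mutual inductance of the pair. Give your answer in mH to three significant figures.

The outer solenoid produces a uniform field B₁ = μ₀n₁I₁ across the inner coil,
so the flux linkage is N₂Φ = N₂B₁A₂ = μ₀n₁N₂A₂·I₁, giving M = μ₀n₁N₂A₂.
A₂ = πr² = π(8.700×10^-3 m)² = 2.378×10^-4 m².
M = (4π×10⁻⁷)(1760)(1120)(2.378×10^-4) = 5.890×10^-4 H.

M ≈ 0.589 mH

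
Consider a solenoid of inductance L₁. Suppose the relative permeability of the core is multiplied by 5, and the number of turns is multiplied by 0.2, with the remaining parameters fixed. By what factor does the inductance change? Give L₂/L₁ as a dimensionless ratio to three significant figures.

For a solenoid, L ∝ μᵣN²A/ℓ.
L₂/L₁ = (5) × (0.2)^2 = 0.200.

L₂/L₁ = 0.200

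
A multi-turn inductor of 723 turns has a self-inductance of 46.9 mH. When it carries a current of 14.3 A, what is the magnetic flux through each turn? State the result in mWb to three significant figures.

Φ_B ≈ 0.928 mWb

From L = NΦ_B/I, the flux per turn is Φ_B = LI/N.
Φ_B = (4.690×10^-2 H)(14.3 A)/723 = 9.276×10^-4 Wb.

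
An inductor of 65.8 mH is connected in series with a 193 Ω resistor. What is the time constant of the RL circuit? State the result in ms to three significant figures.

τ ≈ 0.341 ms

τ = L/R = (6.580×10^-2 H)/(193 Ω) = 3.409×10^-4 s.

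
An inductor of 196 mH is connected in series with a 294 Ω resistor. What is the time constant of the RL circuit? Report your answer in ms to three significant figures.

τ ≈ 0.667 ms

τ = L/R = (0.196 H)/(294 Ω) = 6.667×10^-4 s.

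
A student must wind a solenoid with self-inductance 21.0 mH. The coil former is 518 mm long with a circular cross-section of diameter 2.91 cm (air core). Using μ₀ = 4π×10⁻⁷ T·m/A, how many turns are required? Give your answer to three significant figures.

A = π(d/2)² = π(1.455×10^-2 m)² = 6.651×10^-4 m².
From L = μ₀N²A/ℓ, N = √(Lℓ / (μ₀A)).
N = √[(2.100×10^-2)(0.518) / ((4π×10⁻⁷)×6.651×10^-4)] = √(1.302×10^7) ≈ 3607.7.

N ≈ 3610 turns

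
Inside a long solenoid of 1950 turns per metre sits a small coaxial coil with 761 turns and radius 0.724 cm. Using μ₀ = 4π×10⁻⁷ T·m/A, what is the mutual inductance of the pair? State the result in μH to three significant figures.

M ≈ 307 μH

The outer solenoid produces a uniform field B₁ = μ₀n₁I₁ across the inner coil,
so the flux linkage is N₂Φ = N₂B₁A₂ = μ₀n₁N₂A₂·I₁, giving M = μ₀n₁N₂A₂.
A₂ = πr² = π(7.240×10^-3 m)² = 1.647×10^-4 m².
M = (4π×10⁻⁷)(1950)(761)(1.647×10^-4) = 3.071×10^-4 H.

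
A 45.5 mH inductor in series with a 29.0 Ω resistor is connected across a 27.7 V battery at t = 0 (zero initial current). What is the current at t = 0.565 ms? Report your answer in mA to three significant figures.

τ = L/R = 4.550×10^-2/29.0 = 1.569×10^-3 s; final current I_∞ = ε/R = 27.7/29.0 = 0.9552 A.
I(t) = I_∞(1 − e^(−t/τ)) with t/τ = 0.360.
I = (0.9552)(1 − e^(−0.360)) = 0.2888 A.

I ≈ 289 mA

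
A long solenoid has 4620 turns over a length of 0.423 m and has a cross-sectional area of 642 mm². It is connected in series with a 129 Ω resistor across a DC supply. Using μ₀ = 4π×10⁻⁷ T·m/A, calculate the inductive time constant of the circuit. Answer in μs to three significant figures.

A = 642 mm² = 6.420×10^-4 m².
L = μ₀N²A/ℓ = (4π×10⁻⁷)(4620)²(6.420×10^-4)/(0.423) = 4.071×10^-2 H.
τ = L/R = (4.071×10^-2)/(129) = 3.156×10^-4 s.

τ ≈ 316 μs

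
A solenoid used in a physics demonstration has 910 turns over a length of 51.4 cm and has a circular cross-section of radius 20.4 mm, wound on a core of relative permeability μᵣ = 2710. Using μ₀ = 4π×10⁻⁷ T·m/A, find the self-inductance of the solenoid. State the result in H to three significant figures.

A = πr² = π(2.040×10^-2 m)² = 1.307×10^-3 m².
For a long solenoid, L = μ₀μᵣN²A/ℓ.
L = (4π×10⁻⁷)(2710)(910)²(1.307×10^-3)/(0.514 m) = 7.173 H.

L ≈ 7.17 H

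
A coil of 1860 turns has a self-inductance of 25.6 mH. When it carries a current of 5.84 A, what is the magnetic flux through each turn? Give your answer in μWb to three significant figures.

Φ_B ≈ 80.4 μWb

From L = NΦ_B/I, the flux per turn is Φ_B = LI/N.
Φ_B = (2.560×10^-2 H)(5.84 A)/1860 = 8.038×10^-5 Wb.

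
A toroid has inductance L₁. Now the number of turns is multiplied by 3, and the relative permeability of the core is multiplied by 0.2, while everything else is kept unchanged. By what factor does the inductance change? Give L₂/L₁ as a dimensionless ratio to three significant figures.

For a toroid, L ∝ μᵣN²A/R.
L₂/L₁ = (3)^2 × (0.2) = 1.80.

L₂/L₁ = 1.80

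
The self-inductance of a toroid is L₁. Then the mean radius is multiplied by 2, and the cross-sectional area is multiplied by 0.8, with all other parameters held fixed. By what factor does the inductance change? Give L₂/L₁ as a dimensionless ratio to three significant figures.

For a toroid, L ∝ μᵣN²A/R.
L₂/L₁ = (2)^-1 × (0.8) = 0.400.

L₂/L₁ = 0.400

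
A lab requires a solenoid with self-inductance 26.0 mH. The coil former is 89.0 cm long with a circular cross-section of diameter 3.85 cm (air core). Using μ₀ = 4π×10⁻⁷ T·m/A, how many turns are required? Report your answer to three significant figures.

N ≈ 3980 turns

A = π(d/2)² = π(1.925×10^-2 m)² = 1.164×10^-3 m².
From L = μ₀N²A/ℓ, N = √(Lℓ / (μ₀A)).
N = √[(2.600×10^-2)(0.89) / ((4π×10⁻⁷)×1.164×10^-3)] = √(1.582×10^7) ≈ 3977.1.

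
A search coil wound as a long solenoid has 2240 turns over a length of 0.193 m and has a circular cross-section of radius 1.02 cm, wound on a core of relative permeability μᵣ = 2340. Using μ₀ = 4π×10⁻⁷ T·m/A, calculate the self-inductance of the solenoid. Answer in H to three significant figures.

L ≈ 25.0 H

A = πr² = π(1.020×10^-2 m)² = 3.269×10^-4 m².
For a long solenoid, L = μ₀μᵣN²A/ℓ.
L = (4π×10⁻⁷)(2340)(2240)²(3.269×10^-4)/(0.193 m) = 24.99 H.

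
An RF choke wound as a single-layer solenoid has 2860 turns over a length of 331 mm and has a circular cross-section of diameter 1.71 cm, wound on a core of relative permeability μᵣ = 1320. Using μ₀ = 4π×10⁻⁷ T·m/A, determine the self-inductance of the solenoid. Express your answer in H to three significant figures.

L ≈ 9.41 H

A = π(d/2)² = π(8.550×10^-3 m)² = 2.297×10^-4 m².
For a long solenoid, L = μ₀μᵣN²A/ℓ.
L = (4π×10⁻⁷)(1320)(2860)²(2.297×10^-4)/(0.331 m) = 9.414 H.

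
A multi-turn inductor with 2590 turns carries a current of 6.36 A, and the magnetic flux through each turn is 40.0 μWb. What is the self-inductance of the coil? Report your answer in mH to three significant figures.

Self-inductance is defined by L = NΦ_B/I (flux linkage over current).
L = (2590)(4.000×10^-5 Wb)/(6.36 A) = 1.629×10^-2 H.

L ≈ 16.3 mH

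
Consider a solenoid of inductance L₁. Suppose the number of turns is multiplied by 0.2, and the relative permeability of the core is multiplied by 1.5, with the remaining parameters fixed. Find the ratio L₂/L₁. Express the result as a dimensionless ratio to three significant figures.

For a solenoid, L ∝ μᵣN²A/ℓ.
L₂/L₁ = (0.2)^2 × (1.5) = 0.0600.

L₂/L₁ = 0.0600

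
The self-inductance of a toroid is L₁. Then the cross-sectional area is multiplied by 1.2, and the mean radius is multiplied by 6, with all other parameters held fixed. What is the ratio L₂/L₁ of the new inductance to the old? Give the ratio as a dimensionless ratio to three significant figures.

L₂/L₁ = 0.200

For a toroid, L ∝ μᵣN²A/R.
L₂/L₁ = (1.2) × (6)^-1 = 0.200.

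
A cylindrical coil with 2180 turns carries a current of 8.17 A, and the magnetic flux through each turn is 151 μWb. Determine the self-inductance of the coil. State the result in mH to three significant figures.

L ≈ 40.3 mH

Self-inductance is defined by L = NΦ_B/I (flux linkage over current).
L = (2180)(1.510×10^-4 Wb)/(8.17 A) = 4.029×10^-2 H.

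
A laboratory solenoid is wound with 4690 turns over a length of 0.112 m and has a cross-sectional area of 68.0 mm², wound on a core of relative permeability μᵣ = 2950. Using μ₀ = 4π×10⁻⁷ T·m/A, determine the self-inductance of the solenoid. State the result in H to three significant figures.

A = 68.0 mm² = 6.800×10^-5 m².
For a long solenoid, L = μ₀μᵣN²A/ℓ.
L = (4π×10⁻⁷)(2950)(4690)²(6.800×10^-5)/(0.112 m) = 49.51 H.

L ≈ 49.5 H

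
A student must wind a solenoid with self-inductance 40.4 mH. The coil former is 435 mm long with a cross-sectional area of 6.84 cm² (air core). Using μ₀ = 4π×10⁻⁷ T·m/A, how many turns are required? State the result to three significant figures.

A = 6.84 cm² = 6.840×10^-4 m².
From L = μ₀N²A/ℓ, N = √(Lℓ / (μ₀A)).
N = √[(4.040×10^-2)(0.435) / ((4π×10⁻⁷)×6.840×10^-4)] = √(2.0446×10^7) ≈ 4521.7.

N ≈ 4520 turns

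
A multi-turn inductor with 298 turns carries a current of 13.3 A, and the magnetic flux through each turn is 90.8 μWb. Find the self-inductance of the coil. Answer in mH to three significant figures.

L ≈ 2.03 mH

Self-inductance is defined by L = NΦ_B/I (flux linkage over current).
L = (298)(9.080×10^-5 Wb)/(13.3 A) = 2.034×10^-3 H.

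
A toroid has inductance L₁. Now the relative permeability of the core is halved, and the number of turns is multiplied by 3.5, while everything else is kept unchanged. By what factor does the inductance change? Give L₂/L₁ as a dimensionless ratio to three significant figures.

For a toroid, L ∝ μᵣN²A/R.
L₂/L₁ = (0.5) × (3.5)^2 = 6.13.

L₂/L₁ = 6.13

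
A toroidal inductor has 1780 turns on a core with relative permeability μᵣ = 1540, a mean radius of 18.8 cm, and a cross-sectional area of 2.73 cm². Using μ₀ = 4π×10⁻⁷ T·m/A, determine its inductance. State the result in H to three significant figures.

For a thin toroid, L = μ₀μᵣN²A/(2πR).
L = (4π×10⁻⁷)(1540)(1780)²(2.730×10^-4) / (2π×0.188 m) = 1.417 H.

L ≈ 1.42 H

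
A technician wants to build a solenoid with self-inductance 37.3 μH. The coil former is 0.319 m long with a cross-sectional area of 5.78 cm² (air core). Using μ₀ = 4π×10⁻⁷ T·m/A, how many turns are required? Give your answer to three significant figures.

A = 5.78 cm² = 5.780×10^-4 m².
From L = μ₀N²A/ℓ, N = √(Lℓ / (μ₀A)).
N = √[(3.730×10^-5)(0.319) / ((4π×10⁻⁷)×5.780×10^-4)] = √(1.638×10^4) ≈ 128.0.

N ≈ 128 turns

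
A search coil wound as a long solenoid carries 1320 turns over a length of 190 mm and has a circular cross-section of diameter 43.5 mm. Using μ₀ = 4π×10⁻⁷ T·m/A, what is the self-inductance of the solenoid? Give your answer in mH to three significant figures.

L ≈ 17.1 mH

A = π(d/2)² = π(2.175×10^-2 m)² = 1.486×10^-3 m².
For a long solenoid, L = μ₀N²A/ℓ.
L = (4π×10⁻⁷)(1320)²(1.486×10^-3)/(0.19 m) = 1.713×10^-2 H.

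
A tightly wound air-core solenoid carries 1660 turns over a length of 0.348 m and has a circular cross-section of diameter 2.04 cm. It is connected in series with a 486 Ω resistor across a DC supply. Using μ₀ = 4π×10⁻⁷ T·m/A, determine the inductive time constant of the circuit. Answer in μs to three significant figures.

A = π(d/2)² = π(1.020×10^-2 m)² = 3.269×10^-4 m².
L = μ₀N²A/ℓ = (4π×10⁻⁷)(1660)²(3.269×10^-4)/(0.348) = 3.252×10^-3 H.
τ = L/R = (3.252×10^-3)/(486) = 6.692×10^-6 s.

τ ≈ 6.69 μs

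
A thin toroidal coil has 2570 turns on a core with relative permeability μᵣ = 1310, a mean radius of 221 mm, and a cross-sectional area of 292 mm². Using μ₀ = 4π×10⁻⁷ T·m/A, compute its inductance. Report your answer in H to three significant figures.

For a thin toroid, L = μ₀μᵣN²A/(2πR).
L = (4π×10⁻⁷)(1310)(2570)²(2.920×10^-4) / (2π×0.221 m) = 2.286 H.

L ≈ 2.29 H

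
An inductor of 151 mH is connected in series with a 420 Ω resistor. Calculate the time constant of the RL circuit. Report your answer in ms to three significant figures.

τ ≈ 0.360 ms

τ = L/R = (0.151 H)/(420 Ω) = 3.595×10^-4 s.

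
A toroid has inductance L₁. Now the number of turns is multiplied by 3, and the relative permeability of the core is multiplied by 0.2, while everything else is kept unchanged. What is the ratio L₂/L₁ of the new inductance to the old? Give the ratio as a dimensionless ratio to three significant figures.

L₂/L₁ = 1.80

For a toroid, L ∝ μᵣN²A/R.
L₂/L₁ = (3)^2 × (0.2) = 1.80.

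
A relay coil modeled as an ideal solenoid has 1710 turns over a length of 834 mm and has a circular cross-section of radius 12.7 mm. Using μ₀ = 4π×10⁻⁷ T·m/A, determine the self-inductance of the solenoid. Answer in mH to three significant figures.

L ≈ 2.23 mH

A = πr² = π(1.270×10^-2 m)² = 5.067×10^-4 m².
For a long solenoid, L = μ₀N²A/ℓ.
L = (4π×10⁻⁷)(1710)²(5.067×10^-4)/(0.834 m) = 2.233×10^-3 H.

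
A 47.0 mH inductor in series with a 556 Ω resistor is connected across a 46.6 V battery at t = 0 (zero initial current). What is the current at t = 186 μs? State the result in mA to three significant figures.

τ = L/R = 4.700×10^-2/556 = 8.453×10^-5 s; final current I_∞ = ε/R = 46.6/556 = 8.381×10^-2 A.
I(t) = I_∞(1 − e^(−t/τ)) with t/τ = 2.200.
I = (8.381×10^-2)(1 − e^(−2.200)) = 7.453×10^-2 A.

I ≈ 74.5 mA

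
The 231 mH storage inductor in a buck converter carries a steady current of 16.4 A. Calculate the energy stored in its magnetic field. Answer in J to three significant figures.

U ≈ 31.1 J

Stored magnetic energy: U = ½LI².
U = ½(0.231 H)(16.4 A)² = 31.06 J.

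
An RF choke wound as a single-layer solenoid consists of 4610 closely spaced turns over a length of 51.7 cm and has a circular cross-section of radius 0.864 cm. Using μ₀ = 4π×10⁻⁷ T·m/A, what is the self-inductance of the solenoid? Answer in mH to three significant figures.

L ≈ 12.1 mH

A = πr² = π(8.640×10^-3 m)² = 2.345×10^-4 m².
For a long solenoid, L = μ₀N²A/ℓ.
L = (4π×10⁻⁷)(4610)²(2.345×10^-4)/(0.517 m) = 1.211×10^-2 H.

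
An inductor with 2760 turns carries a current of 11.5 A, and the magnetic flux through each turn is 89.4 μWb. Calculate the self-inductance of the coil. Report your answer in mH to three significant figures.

L ≈ 21.5 mH

Self-inductance is defined by L = NΦ_B/I (flux linkage over current).
L = (2760)(8.940×10^-5 Wb)/(11.5 A) = 2.146×10^-2 H.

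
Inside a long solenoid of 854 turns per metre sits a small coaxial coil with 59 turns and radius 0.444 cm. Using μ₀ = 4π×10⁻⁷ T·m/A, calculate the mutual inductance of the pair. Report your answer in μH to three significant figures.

M ≈ 3.92 μH

The outer solenoid produces a uniform field B₁ = μ₀n₁I₁ across the inner coil,
so the flux linkage is N₂Φ = N₂B₁A₂ = μ₀n₁N₂A₂·I₁, giving M = μ₀n₁N₂A₂.
A₂ = πr² = π(4.440×10^-3 m)² = 6.193×10^-5 m².
M = (4π×10⁻⁷)(854)(59)(6.193×10^-5) = 3.921×10^-6 H.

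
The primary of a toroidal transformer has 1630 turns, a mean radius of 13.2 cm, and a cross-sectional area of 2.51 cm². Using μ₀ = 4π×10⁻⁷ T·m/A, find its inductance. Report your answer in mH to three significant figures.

For a thin toroid, L = μ₀N²A/(2πR).
L = (4π×10⁻⁷)(1630)²(2.510×10^-4) / (2π×0.132 m) = 1.010×10^-3 H.

L ≈ 1.01 mH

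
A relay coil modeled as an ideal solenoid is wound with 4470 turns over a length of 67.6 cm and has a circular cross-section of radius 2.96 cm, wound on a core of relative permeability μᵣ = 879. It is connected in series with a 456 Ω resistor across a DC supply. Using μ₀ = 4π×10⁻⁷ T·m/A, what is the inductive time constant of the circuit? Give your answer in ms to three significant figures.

A = πr² = π(2.960×10^-2 m)² = 2.753×10^-3 m².
L = μ₀μᵣN²A/ℓ = (4π×10⁻⁷)(879)(4470)²(2.753×10^-3)/(0.676) = 89.87 H.
τ = L/R = (89.87)/(456) = 0.1971 s.

τ ≈ 197 ms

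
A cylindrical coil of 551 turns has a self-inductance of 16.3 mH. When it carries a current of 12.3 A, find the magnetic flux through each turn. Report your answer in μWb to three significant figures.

Φ_B ≈ 364 μWb

From L = NΦ_B/I, the flux per turn is Φ_B = LI/N.
Φ_B = (1.630×10^-2 H)(12.3 A)/551 = 3.639×10^-4 Wb.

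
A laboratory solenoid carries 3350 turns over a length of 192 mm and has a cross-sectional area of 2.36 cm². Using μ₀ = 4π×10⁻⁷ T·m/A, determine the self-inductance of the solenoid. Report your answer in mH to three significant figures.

L ≈ 17.3 mH

A = 2.36 cm² = 2.360×10^-4 m².
For a long solenoid, L = μ₀N²A/ℓ.
L = (4π×10⁻⁷)(3350)²(2.360×10^-4)/(0.192 m) = 1.733×10^-2 H.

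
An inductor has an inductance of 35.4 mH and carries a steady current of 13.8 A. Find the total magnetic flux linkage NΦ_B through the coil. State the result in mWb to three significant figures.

NΦ_B ≈ 489 mWb

From L = NΦ_B/I, the flux linkage is NΦ_B = LI.
NΦ_B = (3.540×10^-2 H)(13.8 A) = 0.4885 Wb.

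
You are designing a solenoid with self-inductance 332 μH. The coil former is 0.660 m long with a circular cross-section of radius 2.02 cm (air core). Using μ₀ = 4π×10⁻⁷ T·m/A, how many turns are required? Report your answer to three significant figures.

A = πr² = π(2.020×10^-2 m)² = 1.282×10^-3 m².
From L = μ₀N²A/ℓ, N = √(Lℓ / (μ₀A)).
N = √[(3.320×10^-4)(0.66) / ((4π×10⁻⁷)×1.282×10^-3)] = √(1.360×10^5) ≈ 368.8.

N ≈ 369 turns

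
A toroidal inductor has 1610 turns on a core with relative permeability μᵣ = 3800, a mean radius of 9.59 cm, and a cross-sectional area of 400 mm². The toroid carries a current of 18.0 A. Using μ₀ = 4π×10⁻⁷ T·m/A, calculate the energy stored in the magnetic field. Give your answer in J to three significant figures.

U ≈ 1330 J

L = μ₀μᵣN²A/(2πR) = (4π×10⁻⁷)(3800)(1610)²(4.000×10^-4)/(2π×9.590×10^-2) = 8.217 H.
U = ½LI² = ½(8.217)(18.0)² = 1.331×10^3 J.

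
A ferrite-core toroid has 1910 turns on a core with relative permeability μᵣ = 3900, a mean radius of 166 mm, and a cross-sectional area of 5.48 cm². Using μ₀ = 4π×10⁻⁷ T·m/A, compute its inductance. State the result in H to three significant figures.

L ≈ 9.39 H

For a thin toroid, L = μ₀μᵣN²A/(2πR).
L = (4π×10⁻⁷)(3900)(1910)²(5.480×10^-4) / (2π×0.166 m) = 9.394 H.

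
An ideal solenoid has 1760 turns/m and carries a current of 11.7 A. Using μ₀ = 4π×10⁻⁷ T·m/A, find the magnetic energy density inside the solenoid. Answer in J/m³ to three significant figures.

u ≈ 266 J/m³

B = μ₀nI = (4π×10⁻⁷)(1.760×10^3)(11.7) = 2.588×10^-2 T.
u = B²/(2μ₀) = (2.588×10^-2)²/(2×4π×10⁻⁷) = 266.4 J/m³.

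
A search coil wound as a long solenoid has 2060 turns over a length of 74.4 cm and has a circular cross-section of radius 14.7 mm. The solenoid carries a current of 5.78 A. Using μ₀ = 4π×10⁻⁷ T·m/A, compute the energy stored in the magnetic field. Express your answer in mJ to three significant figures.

A = πr² = π(1.470×10^-2 m)² = 6.789×10^-4 m².
L = μ₀N²A/ℓ = (4π×10⁻⁷)(2060)²(6.789×10^-4)/(0.744) = 4.866×10^-3 H.
U = ½LI² = ½(4.866×10^-3)(5.78)² = 8.128×10^-2 J.

U ≈ 81.3 mJ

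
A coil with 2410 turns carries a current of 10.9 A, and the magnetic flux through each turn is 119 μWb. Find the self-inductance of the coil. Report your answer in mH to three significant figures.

Self-inductance is defined by L = NΦ_B/I (flux linkage over current).
L = (2410)(1.190×10^-4 Wb)/(10.9 A) = 2.631×10^-2 H.

L ≈ 26.3 mH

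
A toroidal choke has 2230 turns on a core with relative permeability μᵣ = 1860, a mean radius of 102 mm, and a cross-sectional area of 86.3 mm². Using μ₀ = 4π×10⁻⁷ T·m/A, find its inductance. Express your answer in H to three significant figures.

L ≈ 1.57 H

For a thin toroid, L = μ₀μᵣN²A/(2πR).
L = (4π×10⁻⁷)(1860)(2230)²(8.630×10^-5) / (2π×0.102 m) = 1.565 H.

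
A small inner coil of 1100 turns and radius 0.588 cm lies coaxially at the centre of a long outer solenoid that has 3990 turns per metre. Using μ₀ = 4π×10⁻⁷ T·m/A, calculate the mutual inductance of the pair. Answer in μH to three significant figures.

M ≈ 599 μH

The outer solenoid produces a uniform field B₁ = μ₀n₁I₁ across the inner coil,
so the flux linkage is N₂Φ = N₂B₁A₂ = μ₀n₁N₂A₂·I₁, giving M = μ₀n₁N₂A₂.
A₂ = πr² = π(5.880×10^-3 m)² = 1.086×10^-4 m².
M = (4π×10⁻⁷)(3990)(1100)(1.086×10^-4) = 5.991×10^-4 H.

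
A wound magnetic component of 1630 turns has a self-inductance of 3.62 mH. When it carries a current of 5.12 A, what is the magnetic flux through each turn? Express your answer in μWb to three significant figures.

From L = NΦ_B/I, the flux per turn is Φ_B = LI/N.
Φ_B = (3.620×10^-3 H)(5.12 A)/1630 = 1.137×10^-5 Wb.

Φ_B ≈ 11.4 μWb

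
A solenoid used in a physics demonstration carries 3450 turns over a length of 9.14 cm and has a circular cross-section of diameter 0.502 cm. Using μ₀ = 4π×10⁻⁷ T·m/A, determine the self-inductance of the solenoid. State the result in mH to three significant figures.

L ≈ 3.24 mH

A = π(d/2)² = π(2.510×10^-3 m)² = 1.979×10^-5 m².
For a long solenoid, L = μ₀N²A/ℓ.
L = (4π×10⁻⁷)(3450)²(1.979×10^-5)/(9.140×10^-2 m) = 3.239×10^-3 H.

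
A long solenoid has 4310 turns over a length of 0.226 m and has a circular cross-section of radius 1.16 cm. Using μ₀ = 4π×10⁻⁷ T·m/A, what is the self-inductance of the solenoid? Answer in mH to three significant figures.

L ≈ 43.7 mH

A = πr² = π(1.160×10^-2 m)² = 4.227×10^-4 m².
For a long solenoid, L = μ₀N²A/ℓ.
L = (4π×10⁻⁷)(4310)²(4.227×10^-4)/(0.226 m) = 4.366×10^-2 H.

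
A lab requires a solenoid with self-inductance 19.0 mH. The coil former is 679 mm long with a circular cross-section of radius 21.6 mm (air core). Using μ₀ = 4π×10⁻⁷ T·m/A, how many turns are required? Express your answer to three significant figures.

A = πr² = π(2.160×10^-2 m)² = 1.466×10^-3 m².
From L = μ₀N²A/ℓ, N = √(Lℓ / (μ₀A)).
N = √[(1.900×10^-2)(0.679) / ((4π×10⁻⁷)×1.466×10^-3)] = √(7.004×10^6) ≈ 2646.5.

N ≈ 2650 turns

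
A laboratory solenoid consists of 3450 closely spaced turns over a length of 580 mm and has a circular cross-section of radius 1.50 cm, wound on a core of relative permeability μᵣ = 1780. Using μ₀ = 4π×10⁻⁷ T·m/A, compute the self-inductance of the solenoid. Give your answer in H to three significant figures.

L ≈ 32.4 H

A = πr² = π(1.500×10^-2 m)² = 7.069×10^-4 m².
For a long solenoid, L = μ₀μᵣN²A/ℓ.
L = (4π×10⁻⁷)(1780)(3450)²(7.069×10^-4)/(0.58 m) = 32.447 H.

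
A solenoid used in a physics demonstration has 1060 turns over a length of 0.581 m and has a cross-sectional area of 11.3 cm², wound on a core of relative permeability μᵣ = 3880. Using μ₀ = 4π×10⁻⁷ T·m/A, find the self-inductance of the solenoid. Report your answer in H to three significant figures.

L ≈ 10.7 H

A = 11.3 cm² = 1.130×10^-3 m².
For a long solenoid, L = μ₀μᵣN²A/ℓ.
L = (4π×10⁻⁷)(3880)(1060)²(1.130×10^-3)/(0.581 m) = 10.66 H.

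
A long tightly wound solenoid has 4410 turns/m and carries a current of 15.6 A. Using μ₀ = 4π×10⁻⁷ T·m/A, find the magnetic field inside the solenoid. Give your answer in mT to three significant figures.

B ≈ 86.5 mT

Inside a long solenoid, B = μ₀nI.
B = (4π×10⁻⁷)(4.410×10^3 m⁻¹)(15.6 A) = 8.645×10^-2 T.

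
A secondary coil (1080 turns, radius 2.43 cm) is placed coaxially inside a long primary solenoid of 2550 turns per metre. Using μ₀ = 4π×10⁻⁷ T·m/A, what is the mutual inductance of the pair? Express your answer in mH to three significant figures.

M ≈ 6.42 mH

The outer solenoid produces a uniform field B₁ = μ₀n₁I₁ across the inner coil,
so the flux linkage is N₂Φ = N₂B₁A₂ = μ₀n₁N₂A₂·I₁, giving M = μ₀n₁N₂A₂.
A₂ = πr² = π(2.430×10^-2 m)² = 1.855×10^-3 m².
M = (4π×10⁻⁷)(2550)(1080)(1.855×10^-3) = 6.420×10^-3 H.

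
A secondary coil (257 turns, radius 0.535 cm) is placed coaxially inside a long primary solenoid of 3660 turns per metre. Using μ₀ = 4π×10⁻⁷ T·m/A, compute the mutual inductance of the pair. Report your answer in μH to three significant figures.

M ≈ 106 μH

The outer solenoid produces a uniform field B₁ = μ₀n₁I₁ across the inner coil,
so the flux linkage is N₂Φ = N₂B₁A₂ = μ₀n₁N₂A₂·I₁, giving M = μ₀n₁N₂A₂.
A₂ = πr² = π(5.350×10^-3 m)² = 8.992×10^-5 m².
M = (4π×10⁻⁷)(3660)(257)(8.992×10^-5) = 1.063×10^-4 H.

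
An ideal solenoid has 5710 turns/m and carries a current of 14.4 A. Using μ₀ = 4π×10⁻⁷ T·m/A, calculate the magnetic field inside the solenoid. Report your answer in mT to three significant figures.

B ≈ 103 mT

Inside a long solenoid, B = μ₀nI.
B = (4π×10⁻⁷)(5.710×10^3 m⁻¹)(14.4 A) = 0.1033 T.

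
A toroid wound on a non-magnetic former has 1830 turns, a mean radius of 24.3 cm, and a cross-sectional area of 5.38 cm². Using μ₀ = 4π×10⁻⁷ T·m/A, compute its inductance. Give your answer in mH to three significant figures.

For a thin toroid, L = μ₀N²A/(2πR).
L = (4π×10⁻⁷)(1830)²(5.380×10^-4) / (2π×0.243 m) = 1.483×10^-3 H.

L ≈ 1.48 mH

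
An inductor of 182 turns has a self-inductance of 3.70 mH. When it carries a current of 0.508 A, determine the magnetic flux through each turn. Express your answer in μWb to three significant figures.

Φ_B ≈ 10.3 μWb

From L = NΦ_B/I, the flux per turn is Φ_B = LI/N.
Φ_B = (3.700×10^-3 H)(0.508 A)/182 = 1.033×10^-5 Wb.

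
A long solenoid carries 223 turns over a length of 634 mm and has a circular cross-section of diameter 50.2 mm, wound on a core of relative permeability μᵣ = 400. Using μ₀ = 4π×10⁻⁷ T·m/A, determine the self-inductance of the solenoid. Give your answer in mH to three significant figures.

L ≈ 78.0 mH

A = π(d/2)² = π(2.510×10^-2 m)² = 1.979×10^-3 m².
For a long solenoid, L = μ₀μᵣN²A/ℓ.
L = (4π×10⁻⁷)(400)(223)²(1.979×10^-3)/(0.634 m) = 7.803×10^-2 H.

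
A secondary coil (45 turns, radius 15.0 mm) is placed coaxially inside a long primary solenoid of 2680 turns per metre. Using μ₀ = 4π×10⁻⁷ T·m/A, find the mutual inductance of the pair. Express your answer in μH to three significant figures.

M ≈ 107 μH

The outer solenoid produces a uniform field B₁ = μ₀n₁I₁ across the inner coil,
so the flux linkage is N₂Φ = N₂B₁A₂ = μ₀n₁N₂A₂·I₁, giving M = μ₀n₁N₂A₂.
A₂ = πr² = π(1.500×10^-2 m)² = 7.069×10^-4 m².
M = (4π×10⁻⁷)(2680)(45)(7.069×10^-4) = 1.071×10^-4 H.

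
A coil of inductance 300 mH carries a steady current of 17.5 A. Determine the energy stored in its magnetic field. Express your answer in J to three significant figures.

U ≈ 45.9 J

Stored magnetic energy: U = ½LI².
U = ½(0.3 H)(17.5 A)² = 45.94 J.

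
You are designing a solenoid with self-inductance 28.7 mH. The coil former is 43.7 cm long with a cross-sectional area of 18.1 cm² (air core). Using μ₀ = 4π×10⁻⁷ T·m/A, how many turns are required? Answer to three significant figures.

N ≈ 2350 turns

A = 18.1 cm² = 1.810×10^-3 m².
From L = μ₀N²A/ℓ, N = √(Lℓ / (μ₀A)).
N = √[(2.870×10^-2)(0.437) / ((4π×10⁻⁷)×1.810×10^-3)] = √(5.514×10^6) ≈ 2348.2.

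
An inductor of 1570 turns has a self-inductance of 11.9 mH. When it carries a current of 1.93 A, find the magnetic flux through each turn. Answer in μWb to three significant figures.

From L = NΦ_B/I, the flux per turn is Φ_B = LI/N.
Φ_B = (1.190×10^-2 H)(1.93 A)/1570 = 1.463×10^-5 Wb.

Φ_B ≈ 14.6 μWb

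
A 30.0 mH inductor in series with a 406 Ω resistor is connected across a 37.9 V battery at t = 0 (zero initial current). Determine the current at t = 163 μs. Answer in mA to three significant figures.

τ = L/R = 3.000×10^-2/406 = 7.389×10^-5 s; final current I_∞ = ε/R = 37.9/406 = 9.33498×10^-2 A.
I(t) = I_∞(1 − e^(−t/τ)) with t/τ = 2.206.
I = (9.33498×10^-2)(1 − e^(−2.206)) = 8.307×10^-2 A.

I ≈ 83.1 mA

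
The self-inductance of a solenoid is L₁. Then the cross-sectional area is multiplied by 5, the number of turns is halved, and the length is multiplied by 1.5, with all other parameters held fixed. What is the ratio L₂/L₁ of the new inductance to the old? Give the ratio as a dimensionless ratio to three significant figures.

For a solenoid, L ∝ μᵣN²A/ℓ.
L₂/L₁ = (5) × (0.5)^2 × (1.5)^-1 = 0.833.

L₂/L₁ = 0.833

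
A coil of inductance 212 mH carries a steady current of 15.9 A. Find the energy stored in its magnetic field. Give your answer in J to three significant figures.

U ≈ 26.8 J

Stored magnetic energy: U = ½LI².
U = ½(0.212 H)(15.9 A)² = 26.8 J.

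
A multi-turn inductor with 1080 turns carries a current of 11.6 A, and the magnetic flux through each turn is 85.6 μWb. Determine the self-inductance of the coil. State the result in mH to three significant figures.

L ≈ 7.97 mH

Self-inductance is defined by L = NΦ_B/I (flux linkage over current).
L = (1080)(8.560×10^-5 Wb)/(11.6 A) = 7.970×10^-3 H.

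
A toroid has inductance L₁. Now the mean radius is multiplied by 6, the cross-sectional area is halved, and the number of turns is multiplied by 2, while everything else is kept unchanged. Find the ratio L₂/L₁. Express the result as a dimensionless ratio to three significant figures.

L₂/L₁ = 0.333

For a toroid, L ∝ μᵣN²A/R.
L₂/L₁ = (6)^-1 × (0.5) × (2)^2 = 0.333.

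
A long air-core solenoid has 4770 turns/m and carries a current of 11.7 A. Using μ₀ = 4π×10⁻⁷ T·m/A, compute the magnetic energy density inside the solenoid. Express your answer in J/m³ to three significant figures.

u ≈ 1960 J/m³

B = μ₀nI = (4π×10⁻⁷)(4.770×10^3)(11.7) = 7.013×10^-2 T.
u = B²/(2μ₀) = (7.013×10^-2)²/(2×4π×10⁻⁷) = 1.957×10^3 J/m³.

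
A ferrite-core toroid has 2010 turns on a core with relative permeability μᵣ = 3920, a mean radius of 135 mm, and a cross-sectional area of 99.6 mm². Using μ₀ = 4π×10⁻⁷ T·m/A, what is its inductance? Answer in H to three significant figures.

L ≈ 2.34 H

For a thin toroid, L = μ₀μᵣN²A/(2πR).
L = (4π×10⁻⁷)(3920)(2010)²(9.960×10^-5) / (2π×0.135 m) = 2.337 H.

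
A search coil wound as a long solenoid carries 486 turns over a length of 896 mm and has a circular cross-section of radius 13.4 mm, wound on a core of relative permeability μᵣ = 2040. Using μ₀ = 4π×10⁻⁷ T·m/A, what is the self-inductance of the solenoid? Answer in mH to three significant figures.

L ≈ 381 mH

A = πr² = π(1.340×10^-2 m)² = 5.641×10^-4 m².
For a long solenoid, L = μ₀μᵣN²A/ℓ.
L = (4π×10⁻⁷)(2040)(486)²(5.641×10^-4)/(0.896 m) = 0.3812 H.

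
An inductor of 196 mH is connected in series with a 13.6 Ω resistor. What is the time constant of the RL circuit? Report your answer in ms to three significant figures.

τ = L/R = (0.196 H)/(13.6 Ω) = 1.441×10^-2 s.

τ ≈ 14.4 ms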